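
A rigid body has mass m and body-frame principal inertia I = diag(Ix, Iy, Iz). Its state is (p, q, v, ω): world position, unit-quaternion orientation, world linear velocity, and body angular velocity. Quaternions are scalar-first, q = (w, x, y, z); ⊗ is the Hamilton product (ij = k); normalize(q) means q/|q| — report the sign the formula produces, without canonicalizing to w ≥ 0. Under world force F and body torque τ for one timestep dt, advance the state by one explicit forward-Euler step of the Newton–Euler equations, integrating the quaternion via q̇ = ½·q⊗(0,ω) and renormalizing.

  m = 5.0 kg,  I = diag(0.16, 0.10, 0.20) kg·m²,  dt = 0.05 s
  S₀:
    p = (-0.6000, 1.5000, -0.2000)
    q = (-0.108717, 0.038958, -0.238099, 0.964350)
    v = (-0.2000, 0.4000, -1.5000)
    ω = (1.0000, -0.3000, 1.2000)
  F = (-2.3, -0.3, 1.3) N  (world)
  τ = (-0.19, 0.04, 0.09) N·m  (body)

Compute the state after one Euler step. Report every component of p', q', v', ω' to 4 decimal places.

gyro term ω×Iω = (-0.0360, -0.0480, 0.0180)
α = I⁻¹(τ − ω×Iω) = (-0.9625, 0.8800, 0.3600)
ω' = ω + α·dt = (0.9519, -0.2560, 1.2180)
2q̇ = q⊗(0,ω) = (-1.2676077, -0.1051308, 0.9502155, 0.0959512)
updated quaternion q' = (-0.1403, 0.0363, -0.2142, 0.9660)
p + v·dt = (-0.6100, 1.5200, -0.2750)
v + (F/m)dt = (-0.2230, 0.3970, -1.4870)

p' = (-0.6100, 1.5200, -0.2750)
q' = (-0.1403, 0.0363, -0.2142, 0.9660)
v' = (-0.2230, 0.3970, -1.4870)
ω' = (0.9519, -0.2560, 1.2180)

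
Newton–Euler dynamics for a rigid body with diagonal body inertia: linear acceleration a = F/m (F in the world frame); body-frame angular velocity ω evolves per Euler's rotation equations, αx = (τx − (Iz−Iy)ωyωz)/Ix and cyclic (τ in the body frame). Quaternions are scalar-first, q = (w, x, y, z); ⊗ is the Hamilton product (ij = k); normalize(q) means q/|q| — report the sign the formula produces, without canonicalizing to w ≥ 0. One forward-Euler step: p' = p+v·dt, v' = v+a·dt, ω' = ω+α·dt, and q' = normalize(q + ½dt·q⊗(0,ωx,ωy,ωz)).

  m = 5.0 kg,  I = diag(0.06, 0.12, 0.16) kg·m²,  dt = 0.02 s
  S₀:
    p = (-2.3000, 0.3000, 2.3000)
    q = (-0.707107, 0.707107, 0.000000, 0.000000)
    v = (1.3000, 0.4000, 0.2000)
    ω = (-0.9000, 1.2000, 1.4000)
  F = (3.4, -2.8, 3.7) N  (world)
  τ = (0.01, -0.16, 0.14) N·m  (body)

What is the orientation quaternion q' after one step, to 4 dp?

Hamilton product q⊗(0,ω) = (0.6363963, 0.6363963, -1.8384782, -0.1414214)
q + ½dt·q⊗(0,ω), renormalized = (-0.7006, 0.7133, -0.0184, -0.0014)

q' = (-0.7006, 0.7133, -0.0184, -0.0014)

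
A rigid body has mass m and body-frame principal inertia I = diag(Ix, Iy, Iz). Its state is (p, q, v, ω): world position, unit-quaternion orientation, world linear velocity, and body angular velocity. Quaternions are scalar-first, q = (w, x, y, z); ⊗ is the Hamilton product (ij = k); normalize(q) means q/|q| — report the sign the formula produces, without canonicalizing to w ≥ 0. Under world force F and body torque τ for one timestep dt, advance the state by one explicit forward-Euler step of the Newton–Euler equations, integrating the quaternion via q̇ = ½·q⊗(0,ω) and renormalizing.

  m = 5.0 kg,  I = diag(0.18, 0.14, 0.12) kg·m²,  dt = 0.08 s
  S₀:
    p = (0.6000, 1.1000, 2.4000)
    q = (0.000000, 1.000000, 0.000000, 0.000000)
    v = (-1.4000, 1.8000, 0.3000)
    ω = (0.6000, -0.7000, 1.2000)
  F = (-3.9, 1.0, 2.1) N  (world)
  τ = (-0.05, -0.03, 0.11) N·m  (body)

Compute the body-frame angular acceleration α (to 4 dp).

ω×(Iω) gyroscopic = (0.0168, 0.0432, 0.0168)
α = I⁻¹(τ − ω×Iω) = (-0.3711, -0.5229, 0.7767)

α = (-0.3711, -0.5229, 0.7767)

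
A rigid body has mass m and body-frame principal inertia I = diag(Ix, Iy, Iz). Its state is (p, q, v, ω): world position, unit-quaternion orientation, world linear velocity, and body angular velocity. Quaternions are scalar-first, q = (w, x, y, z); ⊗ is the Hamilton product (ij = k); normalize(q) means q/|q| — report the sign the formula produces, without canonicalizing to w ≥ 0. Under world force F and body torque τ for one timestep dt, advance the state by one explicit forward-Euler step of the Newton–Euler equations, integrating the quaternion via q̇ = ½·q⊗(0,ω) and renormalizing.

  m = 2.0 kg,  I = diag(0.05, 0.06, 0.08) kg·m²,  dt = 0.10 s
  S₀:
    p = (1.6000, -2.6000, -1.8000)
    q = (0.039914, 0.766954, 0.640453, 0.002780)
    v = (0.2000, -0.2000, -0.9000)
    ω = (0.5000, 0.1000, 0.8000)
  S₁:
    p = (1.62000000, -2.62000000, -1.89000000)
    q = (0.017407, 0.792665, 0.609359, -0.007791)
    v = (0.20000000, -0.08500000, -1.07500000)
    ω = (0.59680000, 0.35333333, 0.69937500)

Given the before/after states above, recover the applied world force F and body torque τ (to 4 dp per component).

F = (0.0000, 2.3000, -3.5000)
τ = (0.0500, 0.1400, -0.0800)

v₁ − v₀ = (0.00000000, 0.11500000, -0.17500000)
m·(v₁−v₀)/dt = (0.0000, 2.3000, -3.5000)
ω₁ − ω₀ = (0.09680000, 0.25333333, -0.10062500)
gyro term ω₀×Iω₀ = (0.0016, -0.0120, 0.0005)
τ = I·(Δω/dt) + ω₀×(Iω₀) = (0.0500, 0.1400, -0.0800)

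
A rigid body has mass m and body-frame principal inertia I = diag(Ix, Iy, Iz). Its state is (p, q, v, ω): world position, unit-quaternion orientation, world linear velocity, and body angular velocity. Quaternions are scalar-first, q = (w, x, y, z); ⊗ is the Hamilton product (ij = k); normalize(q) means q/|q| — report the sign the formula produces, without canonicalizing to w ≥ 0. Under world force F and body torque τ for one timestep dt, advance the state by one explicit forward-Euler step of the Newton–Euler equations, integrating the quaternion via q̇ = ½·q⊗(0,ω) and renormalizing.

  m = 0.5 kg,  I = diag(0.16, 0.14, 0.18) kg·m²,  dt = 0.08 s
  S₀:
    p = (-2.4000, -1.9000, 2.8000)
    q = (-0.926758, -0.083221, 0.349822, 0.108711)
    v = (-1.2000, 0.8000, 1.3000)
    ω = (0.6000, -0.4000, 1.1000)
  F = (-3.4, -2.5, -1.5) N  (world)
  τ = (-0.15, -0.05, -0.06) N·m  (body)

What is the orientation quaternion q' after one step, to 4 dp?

q⊗(0,ω) = (0.0702793, -0.1277662, 0.5274729, -1.1960386)
updated quaternion q' = (-0.9227, -0.0882, 0.3704, 0.0608)

q' = (-0.9227, -0.0882, 0.3704, 0.0608)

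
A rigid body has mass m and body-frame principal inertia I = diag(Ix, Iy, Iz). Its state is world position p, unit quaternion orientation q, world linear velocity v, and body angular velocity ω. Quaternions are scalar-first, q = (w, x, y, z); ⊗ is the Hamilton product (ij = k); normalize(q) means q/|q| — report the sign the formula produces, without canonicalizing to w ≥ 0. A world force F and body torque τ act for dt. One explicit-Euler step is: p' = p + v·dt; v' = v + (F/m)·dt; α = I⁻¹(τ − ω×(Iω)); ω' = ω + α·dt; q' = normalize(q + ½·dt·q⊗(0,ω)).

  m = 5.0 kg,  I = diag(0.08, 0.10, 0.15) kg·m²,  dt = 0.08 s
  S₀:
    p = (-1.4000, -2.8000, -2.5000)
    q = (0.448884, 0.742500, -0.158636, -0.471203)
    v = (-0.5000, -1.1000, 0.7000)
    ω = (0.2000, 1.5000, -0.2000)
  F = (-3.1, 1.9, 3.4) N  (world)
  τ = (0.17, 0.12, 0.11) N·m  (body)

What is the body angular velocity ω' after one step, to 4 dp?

ω' = (0.3850, 1.5938, -0.1445)

(τ − ω×Iω)/I = (2.3125, 1.1720, 0.6933)
ω + α·dt = (0.3850, 1.5938, -0.1445)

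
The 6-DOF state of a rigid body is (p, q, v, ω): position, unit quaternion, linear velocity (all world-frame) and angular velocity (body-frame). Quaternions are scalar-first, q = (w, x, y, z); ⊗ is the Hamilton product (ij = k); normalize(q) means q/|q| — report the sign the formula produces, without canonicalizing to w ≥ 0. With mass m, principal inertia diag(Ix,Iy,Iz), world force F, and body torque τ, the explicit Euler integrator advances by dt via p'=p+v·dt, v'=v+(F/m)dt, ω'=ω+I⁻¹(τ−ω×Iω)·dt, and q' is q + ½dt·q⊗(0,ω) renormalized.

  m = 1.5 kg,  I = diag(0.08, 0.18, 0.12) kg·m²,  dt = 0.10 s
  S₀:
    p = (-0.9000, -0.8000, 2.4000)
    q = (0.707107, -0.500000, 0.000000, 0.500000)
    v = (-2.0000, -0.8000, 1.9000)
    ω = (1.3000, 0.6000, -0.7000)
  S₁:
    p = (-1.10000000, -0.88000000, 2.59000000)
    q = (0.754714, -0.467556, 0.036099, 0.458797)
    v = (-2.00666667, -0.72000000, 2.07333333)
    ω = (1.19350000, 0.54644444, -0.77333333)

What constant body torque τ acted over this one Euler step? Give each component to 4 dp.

rate change Δω = (-0.10650000, -0.05355556, -0.07333333)
ω₀×(Iω₀) = (0.0252, 0.0364, 0.0780)
applied torque τ = (-0.0600, -0.0600, -0.0100)

τ = (-0.0600, -0.0600, -0.0100)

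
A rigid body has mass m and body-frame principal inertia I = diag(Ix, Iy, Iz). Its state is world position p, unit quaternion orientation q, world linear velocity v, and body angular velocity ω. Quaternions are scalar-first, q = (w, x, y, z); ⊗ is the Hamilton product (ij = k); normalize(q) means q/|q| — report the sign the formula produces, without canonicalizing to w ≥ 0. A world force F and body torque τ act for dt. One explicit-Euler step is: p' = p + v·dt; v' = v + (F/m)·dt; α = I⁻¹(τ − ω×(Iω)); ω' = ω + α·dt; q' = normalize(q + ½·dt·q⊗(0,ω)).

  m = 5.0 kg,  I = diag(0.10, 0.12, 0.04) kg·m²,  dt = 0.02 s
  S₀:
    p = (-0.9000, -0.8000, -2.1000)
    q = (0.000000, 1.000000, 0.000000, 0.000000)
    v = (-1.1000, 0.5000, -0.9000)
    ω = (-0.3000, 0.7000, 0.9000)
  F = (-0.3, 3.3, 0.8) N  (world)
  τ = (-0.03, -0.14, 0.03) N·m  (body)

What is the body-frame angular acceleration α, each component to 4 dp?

α = (0.2040, -1.0317, 0.8550)

ω×(Iω) gyroscopic = (-0.0504, -0.0162, -0.0042)
angular accel α = (0.2040, -1.0317, 0.8550)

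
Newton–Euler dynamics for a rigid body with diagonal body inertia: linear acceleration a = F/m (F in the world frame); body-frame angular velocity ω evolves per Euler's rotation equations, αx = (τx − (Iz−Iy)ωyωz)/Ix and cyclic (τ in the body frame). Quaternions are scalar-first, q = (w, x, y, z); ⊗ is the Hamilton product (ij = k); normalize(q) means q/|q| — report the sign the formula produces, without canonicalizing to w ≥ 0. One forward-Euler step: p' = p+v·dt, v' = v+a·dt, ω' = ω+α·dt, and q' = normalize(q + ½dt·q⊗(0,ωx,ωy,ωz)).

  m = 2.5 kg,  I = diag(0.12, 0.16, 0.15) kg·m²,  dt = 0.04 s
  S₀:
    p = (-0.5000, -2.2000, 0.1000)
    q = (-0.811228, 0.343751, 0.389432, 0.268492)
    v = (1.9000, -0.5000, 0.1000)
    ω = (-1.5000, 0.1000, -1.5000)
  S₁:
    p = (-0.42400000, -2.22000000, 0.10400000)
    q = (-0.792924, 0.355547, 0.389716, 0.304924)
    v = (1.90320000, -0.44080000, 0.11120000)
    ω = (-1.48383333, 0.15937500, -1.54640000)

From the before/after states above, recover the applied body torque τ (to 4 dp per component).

τ = (0.0500, 0.1700, -0.1800)

ω₁ − ω₀ = (0.01616667, 0.05937500, -0.04640000)
τ = I·(Δω/dt) + ω₀×(Iω₀) = (0.0500, 0.1700, -0.1800)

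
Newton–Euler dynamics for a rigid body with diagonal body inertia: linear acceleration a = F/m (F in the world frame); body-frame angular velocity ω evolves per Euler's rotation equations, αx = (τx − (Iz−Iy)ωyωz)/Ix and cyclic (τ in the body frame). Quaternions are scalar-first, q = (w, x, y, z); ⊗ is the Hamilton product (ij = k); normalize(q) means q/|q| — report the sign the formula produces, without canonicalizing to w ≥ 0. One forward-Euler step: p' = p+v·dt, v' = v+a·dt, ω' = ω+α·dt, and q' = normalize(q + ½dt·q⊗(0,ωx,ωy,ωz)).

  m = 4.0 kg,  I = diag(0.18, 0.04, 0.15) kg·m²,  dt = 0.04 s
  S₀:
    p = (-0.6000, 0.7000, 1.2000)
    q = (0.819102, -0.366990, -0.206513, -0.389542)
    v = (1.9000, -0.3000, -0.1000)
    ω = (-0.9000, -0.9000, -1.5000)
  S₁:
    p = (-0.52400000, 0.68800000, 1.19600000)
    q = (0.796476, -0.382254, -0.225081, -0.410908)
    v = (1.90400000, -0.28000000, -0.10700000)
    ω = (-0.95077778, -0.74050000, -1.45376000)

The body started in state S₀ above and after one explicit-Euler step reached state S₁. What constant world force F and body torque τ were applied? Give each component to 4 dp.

Δω = ω₁−ω₀ = (-0.05077778, 0.15950000, 0.04624000)
I·α + gyro = (-0.0800, 0.2000, 0.0600)
Δv = v₁−v₀ = (0.00400000, 0.02000000, -0.00700000)
applied force F = (0.4000, 2.0000, -0.7000)

F = (0.4000, 2.0000, -0.7000)
τ = (-0.0800, 0.2000, 0.0600)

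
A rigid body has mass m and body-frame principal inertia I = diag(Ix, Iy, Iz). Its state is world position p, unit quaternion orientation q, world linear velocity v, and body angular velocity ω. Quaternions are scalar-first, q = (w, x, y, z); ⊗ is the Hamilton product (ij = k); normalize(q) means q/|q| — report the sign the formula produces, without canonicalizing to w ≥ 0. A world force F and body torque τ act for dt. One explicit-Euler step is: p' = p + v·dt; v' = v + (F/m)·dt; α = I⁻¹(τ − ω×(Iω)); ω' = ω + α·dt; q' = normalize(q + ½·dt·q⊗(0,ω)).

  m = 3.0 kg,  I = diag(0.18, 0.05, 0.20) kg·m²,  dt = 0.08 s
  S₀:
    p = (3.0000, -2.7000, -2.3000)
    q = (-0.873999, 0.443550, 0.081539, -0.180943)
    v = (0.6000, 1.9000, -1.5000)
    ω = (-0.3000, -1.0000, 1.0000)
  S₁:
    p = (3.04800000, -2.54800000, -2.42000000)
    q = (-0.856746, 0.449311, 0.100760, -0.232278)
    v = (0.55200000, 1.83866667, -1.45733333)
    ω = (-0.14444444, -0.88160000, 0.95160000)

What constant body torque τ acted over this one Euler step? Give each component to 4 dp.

rate change Δω = (0.15555556, 0.11840000, -0.04840000)
ω₀×(Iω₀) = (-0.1500, 0.0060, -0.0390)
I·α + gyro = (0.2000, 0.0800, -0.1600)

τ = (0.2000, 0.0800, -0.1600)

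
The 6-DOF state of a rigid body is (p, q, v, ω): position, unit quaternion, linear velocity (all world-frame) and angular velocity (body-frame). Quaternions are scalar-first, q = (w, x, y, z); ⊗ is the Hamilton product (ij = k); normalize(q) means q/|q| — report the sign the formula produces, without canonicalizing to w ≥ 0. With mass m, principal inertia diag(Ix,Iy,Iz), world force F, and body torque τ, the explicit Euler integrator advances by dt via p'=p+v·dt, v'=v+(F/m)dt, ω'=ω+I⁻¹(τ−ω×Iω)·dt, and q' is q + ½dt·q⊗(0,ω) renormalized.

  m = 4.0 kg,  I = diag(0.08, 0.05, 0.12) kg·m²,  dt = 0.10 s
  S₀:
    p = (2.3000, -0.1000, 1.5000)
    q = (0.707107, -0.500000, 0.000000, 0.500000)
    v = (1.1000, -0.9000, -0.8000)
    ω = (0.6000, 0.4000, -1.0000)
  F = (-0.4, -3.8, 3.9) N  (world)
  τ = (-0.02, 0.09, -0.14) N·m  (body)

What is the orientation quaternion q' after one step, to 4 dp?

q' = (0.7457, -0.4879, 0.0041, 0.4538)

q⊗(0,ω) = (0.8000000, 0.2242642, 0.0828428, -0.9071070)
updated quaternion q' = (0.7457, -0.4879, 0.0041, 0.4538)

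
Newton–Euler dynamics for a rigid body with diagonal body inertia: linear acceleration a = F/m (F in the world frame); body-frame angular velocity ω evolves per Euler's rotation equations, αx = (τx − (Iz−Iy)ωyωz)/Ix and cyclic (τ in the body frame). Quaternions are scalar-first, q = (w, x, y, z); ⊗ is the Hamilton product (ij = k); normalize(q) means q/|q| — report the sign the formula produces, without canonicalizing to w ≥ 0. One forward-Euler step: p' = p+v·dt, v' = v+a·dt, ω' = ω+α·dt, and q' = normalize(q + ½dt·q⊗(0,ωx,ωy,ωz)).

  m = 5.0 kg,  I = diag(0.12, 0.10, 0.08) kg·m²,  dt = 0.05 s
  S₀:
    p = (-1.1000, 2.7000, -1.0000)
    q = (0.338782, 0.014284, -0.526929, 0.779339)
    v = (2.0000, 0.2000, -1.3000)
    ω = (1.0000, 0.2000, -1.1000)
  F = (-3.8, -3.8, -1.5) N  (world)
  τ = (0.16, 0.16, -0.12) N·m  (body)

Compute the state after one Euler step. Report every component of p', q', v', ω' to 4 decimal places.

p + v·dt = (-1.0000, 2.7100, -1.0650)
v + (F/m)dt = (1.9620, 0.1620, -1.3150)
gyro term ω×Iω = (0.0044, -0.0440, -0.0040)
angular accel α = (1.2967, 2.0400, -1.4500)
new body rate ω' = (1.0648, 0.3020, -1.1725)
2q̇ = q⊗(0,ω) = (0.9483747, 0.7625361, 0.8628078, 0.1571256)
q' = normalize(q + ½dt·q⊗(0,ω)) = (0.3622, 0.0333, -0.5050, 0.7827)

p' = (-1.0000, 2.7100, -1.0650)
q' = (0.3622, 0.0333, -0.5050, 0.7827)
v' = (1.9620, 0.1620, -1.3150)
ω' = (1.0648, 0.3020, -1.1725)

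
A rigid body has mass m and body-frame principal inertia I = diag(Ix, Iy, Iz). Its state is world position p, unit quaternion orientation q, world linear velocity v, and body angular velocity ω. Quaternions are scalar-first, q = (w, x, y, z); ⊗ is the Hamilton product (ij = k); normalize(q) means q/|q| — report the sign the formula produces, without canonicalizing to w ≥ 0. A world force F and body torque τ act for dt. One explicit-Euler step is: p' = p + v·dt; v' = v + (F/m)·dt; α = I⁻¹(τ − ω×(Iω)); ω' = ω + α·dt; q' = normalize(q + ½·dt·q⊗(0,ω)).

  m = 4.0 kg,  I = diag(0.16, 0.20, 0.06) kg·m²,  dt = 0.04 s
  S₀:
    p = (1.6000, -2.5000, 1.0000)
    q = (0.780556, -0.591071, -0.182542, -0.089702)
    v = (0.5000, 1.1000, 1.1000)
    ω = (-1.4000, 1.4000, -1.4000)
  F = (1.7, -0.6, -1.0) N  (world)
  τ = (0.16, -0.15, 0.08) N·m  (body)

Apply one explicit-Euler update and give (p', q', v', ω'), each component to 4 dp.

p' = (1.6200, -2.4560, 1.0440)
q' = (0.7657, -0.6046, -0.1745, -0.1331)
v' = (0.5170, 1.0940, 1.0900)
ω' = (-1.4286, 1.3308, -1.2944)

p' = p + v·dt = (1.6200, -2.4560, 1.0440)
v' = v + a·dt = (0.5170, 1.0940, 1.0900)
angular accel α = (-0.7150, -1.7300, 2.6400)
new body rate ω' = (-1.4286, 1.3308, -1.2944)
2q̇ = q⊗(0,ω) = (-0.6975234, -0.7116368, 0.3908618, -2.1758366)
q' = normalize(q + ½dt·q⊗(0,ω)) = (0.7657, -0.6046, -0.1745, -0.1331)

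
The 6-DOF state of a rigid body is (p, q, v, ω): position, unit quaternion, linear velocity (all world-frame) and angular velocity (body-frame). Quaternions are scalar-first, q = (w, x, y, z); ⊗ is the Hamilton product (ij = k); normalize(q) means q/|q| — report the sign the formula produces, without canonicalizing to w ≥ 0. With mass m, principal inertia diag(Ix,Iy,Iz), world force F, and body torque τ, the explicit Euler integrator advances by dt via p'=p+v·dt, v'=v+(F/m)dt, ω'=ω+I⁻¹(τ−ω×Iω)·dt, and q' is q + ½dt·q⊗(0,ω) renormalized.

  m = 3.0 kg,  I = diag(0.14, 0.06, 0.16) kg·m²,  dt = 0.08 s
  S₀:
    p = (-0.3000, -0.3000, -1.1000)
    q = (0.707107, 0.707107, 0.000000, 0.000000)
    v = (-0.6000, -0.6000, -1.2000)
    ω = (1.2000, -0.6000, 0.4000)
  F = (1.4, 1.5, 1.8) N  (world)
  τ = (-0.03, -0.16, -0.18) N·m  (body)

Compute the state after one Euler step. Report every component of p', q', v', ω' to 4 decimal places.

p' = (-0.3480, -0.3480, -1.1960)
q' = (0.6721, 0.7399, -0.0282, -0.0056)
v' = (-0.5627, -0.5600, -1.1520)
ω' = (1.1966, -0.8005, 0.2812)

gyro term ω×Iω = (-0.0240, -0.0096, 0.0576)
angular accel α = (-0.0429, -2.5067, -1.4850)
ω' = ω + α·dt = (1.1966, -0.8005, 0.2812)
Hamilton product q⊗(0,ω) = (-0.8485284, 0.8485284, -0.7071070, -0.1414214)
q' = normalize(q + ½dt·q⊗(0,ω)) = (0.6721, 0.7399, -0.0282, -0.0056)
linear accel F/m = (0.4667, 0.5000, 0.6000)
p' = p + v·dt = (-0.3480, -0.3480, -1.1960)
v + (F/m)dt = (-0.5627, -0.5600, -1.1520)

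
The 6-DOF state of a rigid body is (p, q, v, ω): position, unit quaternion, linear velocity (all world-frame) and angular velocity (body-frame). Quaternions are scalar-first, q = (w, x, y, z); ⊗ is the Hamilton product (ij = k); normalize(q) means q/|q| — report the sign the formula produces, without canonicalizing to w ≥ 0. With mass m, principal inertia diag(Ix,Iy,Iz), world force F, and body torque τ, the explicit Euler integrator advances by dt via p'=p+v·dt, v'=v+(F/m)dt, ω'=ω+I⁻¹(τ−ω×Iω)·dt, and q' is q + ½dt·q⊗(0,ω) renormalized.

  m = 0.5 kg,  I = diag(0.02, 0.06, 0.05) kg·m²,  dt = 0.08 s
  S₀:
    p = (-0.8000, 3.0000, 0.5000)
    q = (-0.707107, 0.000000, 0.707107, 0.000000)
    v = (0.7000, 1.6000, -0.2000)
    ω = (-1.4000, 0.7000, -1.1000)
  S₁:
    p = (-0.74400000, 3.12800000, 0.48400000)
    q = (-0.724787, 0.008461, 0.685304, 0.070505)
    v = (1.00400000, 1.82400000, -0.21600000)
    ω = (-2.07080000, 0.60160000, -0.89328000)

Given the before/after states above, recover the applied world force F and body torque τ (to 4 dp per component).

rate change Δω = (-0.67080000, -0.09840000, 0.20672000)
gyro term ω₀×Iω₀ = (0.0077, -0.0462, -0.0392)
applied torque τ = (-0.1600, -0.1200, 0.0900)
v₁ − v₀ = (0.30400000, 0.22400000, -0.01600000)
m·(v₁−v₀)/dt = (1.9000, 1.4000, -0.1000)

F = (1.9000, 1.4000, -0.1000)
τ = (-0.1600, -0.1200, 0.0900)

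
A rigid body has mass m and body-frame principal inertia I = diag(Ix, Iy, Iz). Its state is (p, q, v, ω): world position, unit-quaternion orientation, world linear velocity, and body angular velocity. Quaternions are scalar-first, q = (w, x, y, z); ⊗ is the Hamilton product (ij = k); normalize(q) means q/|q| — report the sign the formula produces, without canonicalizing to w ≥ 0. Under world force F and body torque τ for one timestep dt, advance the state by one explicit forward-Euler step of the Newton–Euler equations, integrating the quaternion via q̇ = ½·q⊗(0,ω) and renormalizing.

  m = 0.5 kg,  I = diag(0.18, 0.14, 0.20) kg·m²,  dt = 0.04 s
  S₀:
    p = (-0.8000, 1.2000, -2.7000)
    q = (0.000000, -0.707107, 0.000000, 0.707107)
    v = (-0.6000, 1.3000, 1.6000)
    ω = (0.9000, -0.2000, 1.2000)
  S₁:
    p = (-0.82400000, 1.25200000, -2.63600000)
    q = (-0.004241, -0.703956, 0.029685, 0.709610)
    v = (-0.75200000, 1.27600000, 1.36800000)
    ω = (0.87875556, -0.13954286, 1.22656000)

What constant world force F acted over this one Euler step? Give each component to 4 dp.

velocity change Δv = (-0.15200000, -0.02400000, -0.23200000)
m·(v₁−v₀)/dt = (-1.9000, -0.3000, -2.9000)

F = (-1.9000, -0.3000, -2.9000)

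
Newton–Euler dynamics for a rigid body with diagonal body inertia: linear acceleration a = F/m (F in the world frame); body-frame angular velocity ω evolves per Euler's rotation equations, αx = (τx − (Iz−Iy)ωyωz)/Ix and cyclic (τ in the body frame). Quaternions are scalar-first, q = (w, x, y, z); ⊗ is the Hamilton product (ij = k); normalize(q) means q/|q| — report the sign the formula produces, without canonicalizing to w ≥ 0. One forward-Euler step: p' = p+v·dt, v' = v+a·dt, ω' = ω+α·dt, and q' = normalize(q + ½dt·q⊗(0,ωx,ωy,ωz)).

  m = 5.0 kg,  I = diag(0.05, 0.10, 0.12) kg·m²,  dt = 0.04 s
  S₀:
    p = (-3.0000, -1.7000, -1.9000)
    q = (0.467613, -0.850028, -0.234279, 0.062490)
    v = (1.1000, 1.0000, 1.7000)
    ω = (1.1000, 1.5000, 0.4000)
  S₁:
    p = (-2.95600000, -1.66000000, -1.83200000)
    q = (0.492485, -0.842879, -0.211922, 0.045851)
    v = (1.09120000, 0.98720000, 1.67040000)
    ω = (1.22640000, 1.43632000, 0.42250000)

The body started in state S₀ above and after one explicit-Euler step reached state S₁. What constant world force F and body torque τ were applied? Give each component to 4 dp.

F = (-1.1000, -1.6000, -3.7000)
τ = (0.1700, -0.1900, 0.1500)

rate change Δω = (0.12640000, -0.06368000, 0.02250000)
I·α + gyro = (0.1700, -0.1900, 0.1500)
Δv = v₁−v₀ = (-0.00880000, -0.01280000, -0.02960000)
F = m·Δv/dt = (-1.1000, -1.6000, -3.7000)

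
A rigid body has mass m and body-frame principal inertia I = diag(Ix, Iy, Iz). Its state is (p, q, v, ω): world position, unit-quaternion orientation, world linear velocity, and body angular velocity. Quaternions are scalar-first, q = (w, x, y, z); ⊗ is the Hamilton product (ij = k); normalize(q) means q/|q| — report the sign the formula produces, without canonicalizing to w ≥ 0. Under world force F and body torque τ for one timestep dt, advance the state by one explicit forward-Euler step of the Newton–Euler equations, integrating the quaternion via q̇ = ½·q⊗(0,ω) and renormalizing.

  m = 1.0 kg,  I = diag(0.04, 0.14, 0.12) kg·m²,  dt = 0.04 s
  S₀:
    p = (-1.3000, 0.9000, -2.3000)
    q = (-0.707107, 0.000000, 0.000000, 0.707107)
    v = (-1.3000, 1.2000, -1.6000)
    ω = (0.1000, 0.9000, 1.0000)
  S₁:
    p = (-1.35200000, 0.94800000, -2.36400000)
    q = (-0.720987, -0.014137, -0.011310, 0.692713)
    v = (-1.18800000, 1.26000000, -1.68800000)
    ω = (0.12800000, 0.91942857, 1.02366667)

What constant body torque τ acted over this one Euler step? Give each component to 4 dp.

τ = (0.0100, 0.0600, 0.0800)

rate change Δω = (0.02800000, 0.01942857, 0.02366667)
gyro term ω₀×Iω₀ = (-0.0180, -0.0080, 0.0090)
τ = I·(Δω/dt) + ω₀×(Iω₀) = (0.0100, 0.0600, 0.0800)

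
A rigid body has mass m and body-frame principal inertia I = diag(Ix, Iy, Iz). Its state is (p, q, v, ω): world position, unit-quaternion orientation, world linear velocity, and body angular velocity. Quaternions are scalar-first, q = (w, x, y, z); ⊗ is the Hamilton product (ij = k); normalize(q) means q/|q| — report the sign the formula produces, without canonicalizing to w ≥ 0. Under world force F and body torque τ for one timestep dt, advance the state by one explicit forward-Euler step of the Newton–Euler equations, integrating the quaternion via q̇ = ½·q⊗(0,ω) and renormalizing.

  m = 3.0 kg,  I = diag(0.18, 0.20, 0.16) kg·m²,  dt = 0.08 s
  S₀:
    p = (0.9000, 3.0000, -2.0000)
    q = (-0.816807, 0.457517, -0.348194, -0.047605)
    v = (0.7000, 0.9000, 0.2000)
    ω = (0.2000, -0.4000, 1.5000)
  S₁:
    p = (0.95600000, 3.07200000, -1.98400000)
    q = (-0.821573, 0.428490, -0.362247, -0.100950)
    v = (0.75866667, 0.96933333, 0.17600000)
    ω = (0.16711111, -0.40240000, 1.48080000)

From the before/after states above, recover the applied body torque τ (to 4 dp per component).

Δω = ω₁−ω₀ = (-0.03288889, -0.00240000, -0.01920000)
applied torque τ = (-0.0500, 0.0000, -0.0400)

τ = (-0.0500, 0.0000, -0.0400)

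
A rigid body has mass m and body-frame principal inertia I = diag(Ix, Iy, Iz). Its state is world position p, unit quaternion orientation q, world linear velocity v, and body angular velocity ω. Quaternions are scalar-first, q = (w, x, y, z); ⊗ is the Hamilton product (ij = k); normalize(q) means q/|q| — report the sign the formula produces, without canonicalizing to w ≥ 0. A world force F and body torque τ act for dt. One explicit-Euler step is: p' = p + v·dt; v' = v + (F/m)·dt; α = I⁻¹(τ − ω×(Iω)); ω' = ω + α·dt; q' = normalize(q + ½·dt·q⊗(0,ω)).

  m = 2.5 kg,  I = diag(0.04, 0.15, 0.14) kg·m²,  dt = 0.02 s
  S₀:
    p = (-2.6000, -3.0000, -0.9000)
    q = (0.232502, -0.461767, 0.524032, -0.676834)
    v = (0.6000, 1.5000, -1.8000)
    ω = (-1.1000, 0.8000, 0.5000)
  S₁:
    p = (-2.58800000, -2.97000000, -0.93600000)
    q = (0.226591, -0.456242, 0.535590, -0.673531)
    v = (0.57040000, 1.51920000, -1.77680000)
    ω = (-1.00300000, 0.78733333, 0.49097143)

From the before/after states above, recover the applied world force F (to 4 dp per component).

F = (-3.7000, 2.4000, 2.9000)

Δv = v₁−v₀ = (-0.02960000, 0.01920000, 0.02320000)
applied force F = (-3.7000, 2.4000, 2.9000)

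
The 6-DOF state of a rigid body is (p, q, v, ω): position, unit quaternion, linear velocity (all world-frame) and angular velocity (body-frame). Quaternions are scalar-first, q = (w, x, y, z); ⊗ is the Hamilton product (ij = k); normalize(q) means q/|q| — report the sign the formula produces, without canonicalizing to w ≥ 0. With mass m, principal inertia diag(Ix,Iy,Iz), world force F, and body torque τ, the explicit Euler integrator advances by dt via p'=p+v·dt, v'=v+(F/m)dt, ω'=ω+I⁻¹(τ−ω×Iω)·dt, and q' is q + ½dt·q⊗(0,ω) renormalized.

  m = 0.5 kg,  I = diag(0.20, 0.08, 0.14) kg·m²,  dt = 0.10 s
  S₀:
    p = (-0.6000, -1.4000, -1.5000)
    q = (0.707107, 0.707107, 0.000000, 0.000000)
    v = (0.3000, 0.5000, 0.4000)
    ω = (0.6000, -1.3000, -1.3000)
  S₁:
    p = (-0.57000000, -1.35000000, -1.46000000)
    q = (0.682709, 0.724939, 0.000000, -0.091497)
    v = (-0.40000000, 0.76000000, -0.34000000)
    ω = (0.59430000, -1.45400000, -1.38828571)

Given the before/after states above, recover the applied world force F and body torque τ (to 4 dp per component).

Δv = v₁−v₀ = (-0.70000000, 0.26000000, -0.74000000)
applied force F = (-3.5000, 1.3000, -3.7000)
rate change Δω = (-0.00570000, -0.15400000, -0.08828571)
precession coupling = (0.1014, -0.0468, 0.0936)
applied torque τ = (0.0900, -0.1700, -0.0300)

F = (-3.5000, 1.3000, -3.7000)
τ = (0.0900, -0.1700, -0.0300)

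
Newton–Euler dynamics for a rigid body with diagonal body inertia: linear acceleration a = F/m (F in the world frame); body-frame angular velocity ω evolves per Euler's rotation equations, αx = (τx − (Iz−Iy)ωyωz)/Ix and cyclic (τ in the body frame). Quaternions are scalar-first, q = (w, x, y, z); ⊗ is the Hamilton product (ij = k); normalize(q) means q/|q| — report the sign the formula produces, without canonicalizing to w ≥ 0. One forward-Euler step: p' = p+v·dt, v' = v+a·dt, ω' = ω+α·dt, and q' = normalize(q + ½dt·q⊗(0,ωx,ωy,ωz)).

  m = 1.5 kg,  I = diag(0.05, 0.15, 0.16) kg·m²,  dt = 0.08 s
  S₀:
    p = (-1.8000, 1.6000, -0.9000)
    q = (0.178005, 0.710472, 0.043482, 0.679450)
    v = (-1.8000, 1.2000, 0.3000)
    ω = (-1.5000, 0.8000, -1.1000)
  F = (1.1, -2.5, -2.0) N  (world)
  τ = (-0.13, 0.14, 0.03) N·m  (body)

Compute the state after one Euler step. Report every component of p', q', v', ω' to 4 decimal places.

angular accel α = (-2.4240, 2.1433, 0.9375)
ω' = ω + α·dt = (-1.6939, 0.9715, -1.0250)
Hamilton product q⊗(0,ω) = (1.7783174, -0.8583977, -0.0952518, 0.4377951)
updated quaternion q' = (0.2483, 0.6739, 0.0395, 0.6947)
linear accel F/m = (0.7333, -1.6667, -1.3333)
new position p' = (-1.9440, 1.6960, -0.8760)
new velocity v' = (-1.7413, 1.0667, 0.1933)

p' = (-1.9440, 1.6960, -0.8760)
q' = (0.2483, 0.6739, 0.0395, 0.6947)
v' = (-1.7413, 1.0667, 0.1933)
ω' = (-1.6939, 0.9715, -1.0250)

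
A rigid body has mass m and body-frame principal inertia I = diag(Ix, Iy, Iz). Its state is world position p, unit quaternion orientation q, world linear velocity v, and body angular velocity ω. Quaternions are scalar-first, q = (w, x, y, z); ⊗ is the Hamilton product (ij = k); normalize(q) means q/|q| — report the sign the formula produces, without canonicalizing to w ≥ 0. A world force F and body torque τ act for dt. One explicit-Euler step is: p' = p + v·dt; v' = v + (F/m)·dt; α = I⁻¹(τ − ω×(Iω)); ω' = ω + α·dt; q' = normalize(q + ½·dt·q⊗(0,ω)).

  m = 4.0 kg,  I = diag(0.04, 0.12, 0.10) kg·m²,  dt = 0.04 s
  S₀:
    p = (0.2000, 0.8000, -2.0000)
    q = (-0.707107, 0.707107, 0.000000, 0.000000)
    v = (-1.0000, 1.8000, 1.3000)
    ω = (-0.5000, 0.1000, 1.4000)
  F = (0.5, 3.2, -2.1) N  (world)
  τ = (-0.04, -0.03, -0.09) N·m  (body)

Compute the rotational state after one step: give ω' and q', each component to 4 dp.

precession coupling ω×(Iω) = (-0.0028, 0.0420, -0.0040)
angular accel α = (-0.9300, -0.6000, -0.8600)
new body rate ω' = (-0.5372, 0.0760, 1.3656)
2q̇ = q⊗(0,ω) = (0.3535535, 0.3535535, -1.0606605, -0.9192391)
updated quaternion q' = (-0.6997, 0.7139, -0.0212, -0.0184)

ω' = (-0.5372, 0.0760, 1.3656)
q' = (-0.6997, 0.7139, -0.0212, -0.0184)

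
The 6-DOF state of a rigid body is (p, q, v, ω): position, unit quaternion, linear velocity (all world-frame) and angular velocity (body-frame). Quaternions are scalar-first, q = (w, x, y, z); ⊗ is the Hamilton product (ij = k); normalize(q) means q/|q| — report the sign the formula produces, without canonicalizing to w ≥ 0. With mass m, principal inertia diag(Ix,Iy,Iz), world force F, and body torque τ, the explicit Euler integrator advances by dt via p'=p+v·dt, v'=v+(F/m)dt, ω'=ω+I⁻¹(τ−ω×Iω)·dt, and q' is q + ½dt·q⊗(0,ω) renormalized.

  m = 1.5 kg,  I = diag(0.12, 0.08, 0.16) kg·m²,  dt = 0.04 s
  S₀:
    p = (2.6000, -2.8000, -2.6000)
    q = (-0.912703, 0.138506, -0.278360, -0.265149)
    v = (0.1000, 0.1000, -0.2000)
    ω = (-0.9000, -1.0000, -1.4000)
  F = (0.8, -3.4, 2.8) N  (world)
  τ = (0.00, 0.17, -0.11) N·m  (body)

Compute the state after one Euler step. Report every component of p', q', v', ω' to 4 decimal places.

ω×(Iω) gyroscopic = (0.1120, -0.0504, -0.0360)
α = I⁻¹(τ − ω×Iω) = (-0.9333, 2.7550, -0.4625)
ω' = ω + α·dt = (-0.9373, -0.8898, -1.4185)
Hamilton product q⊗(0,ω) = (-0.5249132, 0.9459877, 1.3452455, 0.8887542)
q' = normalize(q + ½dt·q⊗(0,ω)) = (-0.9225, 0.1573, -0.2513, -0.2472)
linear accel F/m = (0.5333, -2.2667, 1.8667)
new position p' = (2.6040, -2.7960, -2.6080)
v + (F/m)dt = (0.1213, 0.0093, -0.1253)

p' = (2.6040, -2.7960, -2.6080)
q' = (-0.9225, 0.1573, -0.2513, -0.2472)
v' = (0.1213, 0.0093, -0.1253)
ω' = (-0.9373, -0.8898, -1.4185)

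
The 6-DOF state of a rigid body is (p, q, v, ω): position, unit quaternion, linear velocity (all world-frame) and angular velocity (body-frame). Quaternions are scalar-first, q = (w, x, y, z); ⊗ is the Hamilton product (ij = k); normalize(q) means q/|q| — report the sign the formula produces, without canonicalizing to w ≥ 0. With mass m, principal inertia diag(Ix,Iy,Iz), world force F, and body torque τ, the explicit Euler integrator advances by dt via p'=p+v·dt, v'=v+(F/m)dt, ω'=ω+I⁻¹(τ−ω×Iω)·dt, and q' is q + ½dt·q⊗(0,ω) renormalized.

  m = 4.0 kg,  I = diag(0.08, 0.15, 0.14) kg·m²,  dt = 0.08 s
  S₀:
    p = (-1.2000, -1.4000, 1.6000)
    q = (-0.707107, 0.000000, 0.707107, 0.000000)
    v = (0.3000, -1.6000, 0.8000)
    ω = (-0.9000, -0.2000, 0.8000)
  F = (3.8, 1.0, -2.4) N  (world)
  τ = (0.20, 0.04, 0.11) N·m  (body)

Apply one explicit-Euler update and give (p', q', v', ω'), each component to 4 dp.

p + v·dt = (-1.1760, -1.5280, 1.6640)
v' = v + a·dt = (0.3760, -1.5800, 0.7520)
angular accel α = (2.4800, -0.0213, 0.6957)
ω' = ω + α·dt = (-0.7016, -0.2017, 0.8557)
q⊗(0,ω) = (0.1414214, 1.2020819, 0.1414214, 0.0707107)
updated quaternion q' = (-0.7006, 0.0480, 0.7119, 0.0028)

p' = (-1.1760, -1.5280, 1.6640)
q' = (-0.7006, 0.0480, 0.7119, 0.0028)
v' = (0.3760, -1.5800, 0.7520)
ω' = (-0.7016, -0.2017, 0.8557)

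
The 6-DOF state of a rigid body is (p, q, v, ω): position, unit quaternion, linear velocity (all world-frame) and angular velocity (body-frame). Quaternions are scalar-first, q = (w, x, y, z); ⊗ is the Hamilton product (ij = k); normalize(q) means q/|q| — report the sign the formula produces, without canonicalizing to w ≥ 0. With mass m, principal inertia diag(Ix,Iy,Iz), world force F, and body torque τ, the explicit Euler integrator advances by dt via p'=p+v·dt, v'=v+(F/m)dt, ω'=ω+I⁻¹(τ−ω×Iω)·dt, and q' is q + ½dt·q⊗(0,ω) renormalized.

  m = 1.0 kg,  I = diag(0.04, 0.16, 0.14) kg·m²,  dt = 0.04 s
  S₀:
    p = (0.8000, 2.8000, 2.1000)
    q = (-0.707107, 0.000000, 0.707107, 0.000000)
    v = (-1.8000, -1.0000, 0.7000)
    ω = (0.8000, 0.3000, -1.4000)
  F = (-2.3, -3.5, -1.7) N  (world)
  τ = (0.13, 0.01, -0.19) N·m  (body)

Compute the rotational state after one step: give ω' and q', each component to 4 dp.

(τ − ω×Iω)/I = (3.0400, -0.6375, -1.5629)
new body rate ω' = (0.9216, 0.2745, -1.4625)
q⊗(0,ω) = (-0.2121321, -1.5556354, -0.2121321, 0.4242642)
updated quaternion q' = (-0.7110, -0.0311, 0.7025, 0.0085)

ω' = (0.9216, 0.2745, -1.4625)
q' = (-0.7110, -0.0311, 0.7025, 0.0085)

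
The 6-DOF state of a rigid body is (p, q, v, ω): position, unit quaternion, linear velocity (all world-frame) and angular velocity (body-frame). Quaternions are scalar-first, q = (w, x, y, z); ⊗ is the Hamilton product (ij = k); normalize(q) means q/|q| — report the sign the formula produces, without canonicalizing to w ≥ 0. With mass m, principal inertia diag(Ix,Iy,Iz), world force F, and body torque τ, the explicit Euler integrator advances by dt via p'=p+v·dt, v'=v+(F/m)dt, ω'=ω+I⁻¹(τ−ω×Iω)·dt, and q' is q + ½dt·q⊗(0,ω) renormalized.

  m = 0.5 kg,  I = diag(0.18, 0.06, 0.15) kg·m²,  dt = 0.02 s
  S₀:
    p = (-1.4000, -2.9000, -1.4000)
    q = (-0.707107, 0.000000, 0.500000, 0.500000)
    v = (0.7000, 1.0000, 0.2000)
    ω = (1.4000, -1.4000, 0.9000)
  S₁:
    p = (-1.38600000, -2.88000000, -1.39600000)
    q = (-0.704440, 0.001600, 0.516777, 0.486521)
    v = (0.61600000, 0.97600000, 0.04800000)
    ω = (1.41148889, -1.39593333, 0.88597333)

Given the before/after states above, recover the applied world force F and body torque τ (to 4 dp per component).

ω₁ − ω₀ = (0.01148889, 0.00406667, -0.01402667)
precession coupling = (-0.1134, 0.0378, 0.2352)
I·α + gyro = (-0.0100, 0.0500, 0.1300)
Δv = v₁−v₀ = (-0.08400000, -0.02400000, -0.15200000)
m·(v₁−v₀)/dt = (-2.1000, -0.6000, -3.8000)

F = (-2.1000, -0.6000, -3.8000)
τ = (-0.0100, 0.0500, 0.1300)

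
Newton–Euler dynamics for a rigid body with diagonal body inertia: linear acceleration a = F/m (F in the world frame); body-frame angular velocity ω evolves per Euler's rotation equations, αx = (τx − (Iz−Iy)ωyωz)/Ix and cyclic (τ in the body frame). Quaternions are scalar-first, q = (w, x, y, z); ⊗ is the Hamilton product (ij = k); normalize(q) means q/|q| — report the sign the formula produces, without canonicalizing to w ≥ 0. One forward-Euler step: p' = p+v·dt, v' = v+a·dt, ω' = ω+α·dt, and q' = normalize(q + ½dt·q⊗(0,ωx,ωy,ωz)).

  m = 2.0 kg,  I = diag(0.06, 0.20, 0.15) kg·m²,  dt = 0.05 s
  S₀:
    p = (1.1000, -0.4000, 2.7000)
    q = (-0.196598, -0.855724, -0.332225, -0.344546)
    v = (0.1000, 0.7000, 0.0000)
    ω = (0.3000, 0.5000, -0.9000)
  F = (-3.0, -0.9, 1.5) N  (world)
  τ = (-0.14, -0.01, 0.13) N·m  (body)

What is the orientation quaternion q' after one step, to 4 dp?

q' = (-0.1937, -0.8451, -0.3564, -0.3482)

q⊗(0,ω) = (0.1127383, 0.4122961, -0.9718144, -0.1512563)
q' = normalize(q + ½dt·q⊗(0,ω)) = (-0.1937, -0.8451, -0.3564, -0.3482)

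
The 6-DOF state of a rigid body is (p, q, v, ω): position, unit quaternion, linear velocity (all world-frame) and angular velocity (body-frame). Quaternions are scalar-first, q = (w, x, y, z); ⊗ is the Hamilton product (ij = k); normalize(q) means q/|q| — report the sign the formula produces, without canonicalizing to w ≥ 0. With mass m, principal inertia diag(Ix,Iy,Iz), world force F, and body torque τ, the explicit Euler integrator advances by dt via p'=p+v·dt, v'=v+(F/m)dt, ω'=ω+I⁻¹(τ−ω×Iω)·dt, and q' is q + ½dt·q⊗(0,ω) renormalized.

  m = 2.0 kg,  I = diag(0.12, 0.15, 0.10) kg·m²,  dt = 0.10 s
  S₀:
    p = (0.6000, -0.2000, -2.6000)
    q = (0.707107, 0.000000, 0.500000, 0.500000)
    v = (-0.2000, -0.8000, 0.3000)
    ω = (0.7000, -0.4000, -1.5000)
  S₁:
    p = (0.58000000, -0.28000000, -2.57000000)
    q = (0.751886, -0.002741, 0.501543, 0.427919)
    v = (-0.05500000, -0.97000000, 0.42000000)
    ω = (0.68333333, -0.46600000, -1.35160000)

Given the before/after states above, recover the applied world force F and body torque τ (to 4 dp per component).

velocity change Δv = (0.14500000, -0.17000000, 0.12000000)
applied force F = (2.9000, -3.4000, 2.4000)
Δω = ω₁−ω₀ = (-0.01666667, -0.06600000, 0.14840000)
precession coupling = (-0.0300, -0.0210, -0.0084)
τ = I·(Δω/dt) + ω₀×(Iω₀) = (-0.0500, -0.1200, 0.1400)

F = (2.9000, -3.4000, 2.4000)
τ = (-0.0500, -0.1200, 0.1400)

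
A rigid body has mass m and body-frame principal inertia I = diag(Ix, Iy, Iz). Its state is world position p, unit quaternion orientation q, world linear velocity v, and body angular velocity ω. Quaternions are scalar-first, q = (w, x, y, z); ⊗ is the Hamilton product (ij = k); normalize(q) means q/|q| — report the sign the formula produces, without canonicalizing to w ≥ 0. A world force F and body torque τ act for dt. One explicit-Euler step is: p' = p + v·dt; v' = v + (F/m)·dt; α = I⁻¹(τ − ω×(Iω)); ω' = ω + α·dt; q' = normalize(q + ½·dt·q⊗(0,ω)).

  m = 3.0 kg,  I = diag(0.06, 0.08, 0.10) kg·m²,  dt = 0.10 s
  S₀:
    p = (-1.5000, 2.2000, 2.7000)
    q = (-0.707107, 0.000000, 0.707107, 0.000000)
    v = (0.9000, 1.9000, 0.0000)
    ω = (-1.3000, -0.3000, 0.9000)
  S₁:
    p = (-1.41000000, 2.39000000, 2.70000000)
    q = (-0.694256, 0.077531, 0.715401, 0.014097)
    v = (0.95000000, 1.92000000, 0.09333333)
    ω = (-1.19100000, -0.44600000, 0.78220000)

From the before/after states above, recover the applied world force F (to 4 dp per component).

F = (1.5000, 0.6000, 2.8000)

v₁ − v₀ = (0.05000000, 0.02000000, 0.09333333)
F = m·Δv/dt = (1.5000, 0.6000, 2.8000)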